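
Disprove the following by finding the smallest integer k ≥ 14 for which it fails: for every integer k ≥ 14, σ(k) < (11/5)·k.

k = 24

For k = 14, 15, 16, 17, 18, 19, 20, 21, 22, 23 the conclusion holds.
k = 24: σ(24) = 60; 60 ≥ 264/5.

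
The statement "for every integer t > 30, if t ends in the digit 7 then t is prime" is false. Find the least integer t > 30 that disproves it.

A counterexample is any integer t > 30 such that t ends in the digit 7 but t is not prime; we check each in order.
For t = 37, 47 the conclusion holds.
t = 57: 57 ends in 7; 57 = 3 × 19, composite.

t = 57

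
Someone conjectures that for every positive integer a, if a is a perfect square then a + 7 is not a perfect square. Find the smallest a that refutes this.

a = 9

a = 1: 1 + 7 = 8, not a perfect square.
a = 4: 4 + 7 = 11, not a perfect square.
a = 9: 9 = 3² and 9 + 7 = 16 = 4².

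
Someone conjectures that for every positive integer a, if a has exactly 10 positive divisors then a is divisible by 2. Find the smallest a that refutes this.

a = 405

Check each positive integer a in order until a has exactly 10 positive divisors but a is not divisible by 2.
For a = 48, 80, 112, 162, 176, 208, 272, 304, 368 the conclusion holds.
a = 405: τ(405) = 10; 405 mod 2 = 1.
Thus a = 405 disproves the claim, and no smaller a works.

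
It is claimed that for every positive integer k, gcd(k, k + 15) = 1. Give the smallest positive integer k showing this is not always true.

For k = 1, 2 the conclusion holds.
k = 3: gcd(3, 18) = 3.
Thus k = 3 disproves the claim, and no smaller k works.

k = 3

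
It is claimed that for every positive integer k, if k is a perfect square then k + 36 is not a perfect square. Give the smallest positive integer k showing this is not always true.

k = 1: 1 + 36 = 37, not a perfect square.
k = 4: 4 + 36 = 40, not a perfect square.
k = 9: 9 + 36 = 45, not a perfect square.
k = 16: 16 + 36 = 52, not a perfect square.
k = 25: 25 + 36 = 61, not a perfect square.
k = 36: 36 + 36 = 72, not a perfect square.
k = 49: 49 + 36 = 85, not a perfect square.
k = 64: 64 = 8² and 64 + 36 = 100 = 10².

k = 64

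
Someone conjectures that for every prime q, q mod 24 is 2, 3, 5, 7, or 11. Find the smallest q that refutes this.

q = 13

A counterexample is any prime q such that the claim fails; we check each in order.
For q = 2, 3, 5, 7, 11 the conclusion holds.
q = 13: 13 mod 24 = 13 — not in {2, 3, 5, 7, 11}.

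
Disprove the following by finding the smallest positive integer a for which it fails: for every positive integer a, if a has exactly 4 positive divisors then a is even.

a = 15

Check each positive integer a in order until a has exactly 4 positive divisors but a is odd.
a = 6: divisors of 6: 1, 2, 3, 6; 6 is even.
a = 8: divisors of 8: 1, 2, 4, 8; 8 is even.
a = 10: divisors of 10: 1, 2, 5, 10; 10 is even.
a = 14: divisors of 14: 1, 2, 7, 14; 14 is even.
a = 15: divisors of 15: 1, 3, 5, 15; 15 is odd.
So a = 15 is the smallest counterexample.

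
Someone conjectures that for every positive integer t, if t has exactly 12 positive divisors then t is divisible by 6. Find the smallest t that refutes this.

t = 140

A counterexample is any positive integer t such that t has exactly 12 positive divisors but t is not divisible by 6; we check each in order.
For t = 60, 72, 84, 90, 96, 108, 126, 132 the conclusion holds.
t = 140: τ(140) = 12; 140 mod 6 = 2.
Hence t = 140 is a counterexample.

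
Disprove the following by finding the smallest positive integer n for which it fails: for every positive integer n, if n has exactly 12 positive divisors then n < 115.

n = 126

We need the least positive integer n for which n has exactly 12 positive divisors but the claim fails.
For n = 60, 72, 84, 90, 96, 108 the conclusion holds.
n = 126: τ(126) = 12; 126 ≥ 115.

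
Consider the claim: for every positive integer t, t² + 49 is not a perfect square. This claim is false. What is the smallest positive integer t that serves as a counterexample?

We need the least positive integer t for which t² + 49 is a perfect square.
For t = 1, 2, 3, 4, …, 21, 22, 23 the conclusion holds.
t = 24: 24² + 49 = 625 = 25², a perfect square.
Hence t = 24 is a counterexample.

t = 24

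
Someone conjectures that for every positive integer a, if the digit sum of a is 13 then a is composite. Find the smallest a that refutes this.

a = 67

Check each positive integer a in order until the digit sum of a is 13 but a is prime.
For a = 49, 58 the conclusion holds.
a = 67: digit sum 13; 67 is prime, not composite.
So a = 67 is the smallest counterexample.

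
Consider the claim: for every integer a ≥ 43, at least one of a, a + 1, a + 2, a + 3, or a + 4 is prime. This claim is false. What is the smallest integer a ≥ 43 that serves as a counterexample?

We need the least integer a ≥ 43 for which a, a + 1, a + 2, a + 3, a + 4 are all composite.
The first 5 eligible values, up to a = 47, all satisfy the conclusion.
a = 48: 48 = 2 × 24; 49 = 7 × 7; 50 = 2 × 25; 51 = 3 × 17; 52 = 2 × 26 — all composite.
So a = 48 is the smallest counterexample.

a = 48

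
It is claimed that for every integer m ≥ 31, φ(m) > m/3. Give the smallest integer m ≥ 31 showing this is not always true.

m = 31: φ(31) = 30 and 31/3 = 31/3, so φ(31) > 31/3.
m = 32: φ(32) = 16 and 32/3 = 32/3, so φ(32) > 32/3.
m = 33: φ(33) = 20 and 33/3 = 11, so φ(33) > 33/3.
m = 34: φ(34) = 16 and 34/3 = 34/3, so φ(34) > 34/3.
m = 35: φ(35) = 24 and 35/3 = 35/3, so φ(35) > 35/3.
m = 36: φ(36) = 12 and 36/3 = 12, so φ(36) ≤ 36/3.

m = 36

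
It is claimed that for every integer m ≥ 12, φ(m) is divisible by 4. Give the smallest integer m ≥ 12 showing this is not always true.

m = 14

We need the least integer m ≥ 12 for which φ(m) is not divisible by 4.
For m = 12, 13 the conclusion holds.
m = 14: φ(14) = 6; 6 mod 4 = 2.
Hence m = 14 is a counterexample.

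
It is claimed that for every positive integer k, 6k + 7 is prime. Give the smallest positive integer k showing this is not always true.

A counterexample is any positive integer k such that 6k + 7 is not prime; we check each in order.
k = 1: 6k + 7 = 13, prime.
k = 2: 6k + 7 = 19, prime.
k = 3: 6k + 7 = 25 = 5 × 5, composite.

k = 3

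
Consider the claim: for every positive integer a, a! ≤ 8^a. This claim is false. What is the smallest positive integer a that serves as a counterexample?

a = 20

For a = 1, 2, 3, 4, …, 17, 18, 19 the conclusion holds.
a = 20: a! = 2432902008176640000 and 8^a = 1152921504606846976, so 2432902008176640000 > 1152921504606846976.
So a = 20 is the smallest counterexample.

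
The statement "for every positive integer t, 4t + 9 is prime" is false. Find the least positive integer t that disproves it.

We need the least positive integer t for which 4t + 9 is not prime.
t = 1: 4t + 9 = 13, prime.
t = 2: 4t + 9 = 17, prime.
t = 3: 4t + 9 = 21 = 3 × 7, composite.
Thus t = 3 disproves the claim, and no smaller t works.

t = 3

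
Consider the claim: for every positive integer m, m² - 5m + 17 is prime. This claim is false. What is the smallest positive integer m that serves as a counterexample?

We need the least positive integer m for which m² - 5m + 17 is not prime.
For m = 1, 2, 3, 4, …, 10, 11, 12 the conclusion holds.
m = 13: m² - 5m + 17 = 121 = 11 × 11, composite.
So m = 13 is the smallest counterexample.

m = 13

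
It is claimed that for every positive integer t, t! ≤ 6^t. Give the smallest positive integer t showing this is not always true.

t = 14

We need the least positive integer t for which t! > 6^t.
The first 13 eligible values, up to t = 13, all satisfy the conclusion.
t = 14: t! = 87178291200 and 6^t = 78364164096, so 87178291200 > 78364164096.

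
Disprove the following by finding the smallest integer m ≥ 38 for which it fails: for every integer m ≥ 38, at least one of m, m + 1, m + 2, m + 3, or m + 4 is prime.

Check each integer m ≥ 38 in order until m, m + 1, m + 2, m + 3, m + 4 are all composite.
For m = 38, 39, 40, 41, 42, 43, 44, 45, 46, 47 the conclusion holds.
m = 48: 48 = 2 × 24; 49 = 7 × 7; 50 = 2 × 25; 51 = 3 × 17; 52 = 2 × 26 — all composite.

m = 48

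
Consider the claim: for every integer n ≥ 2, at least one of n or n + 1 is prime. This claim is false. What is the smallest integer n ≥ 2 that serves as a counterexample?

We need the least integer n ≥ 2 for which n, n + 1 are both composite.
For n = 2, 3, 4, 5, 6, 7 the conclusion holds.
n = 8: 8 = 2 × 4; 9 = 3 × 3 — both composite.

n = 8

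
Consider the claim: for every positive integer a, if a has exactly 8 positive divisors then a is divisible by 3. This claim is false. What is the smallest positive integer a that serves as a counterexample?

Check each positive integer a in order until a has exactly 8 positive divisors but a is not divisible by 3.
a = 24: τ(24) = 8; 24 mod 3 = 0.
a = 30: τ(30) = 8; 30 mod 3 = 0.
a = 40: τ(40) = 8; 40 mod 3 = 1.

a = 40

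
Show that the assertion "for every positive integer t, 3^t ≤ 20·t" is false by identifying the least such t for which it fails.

A counterexample is any positive integer t such that 3^t > 20·t; we check each in order.
For t = 1, 2, 3 the conclusion holds.
t = 4: 3^t = 81 and 20·t = 80, so 81 > 80.

t = 4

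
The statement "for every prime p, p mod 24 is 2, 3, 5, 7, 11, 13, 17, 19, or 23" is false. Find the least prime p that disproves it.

p = 73

For p = 2, 3, 5, 7, …, 61, 67, 71 the conclusion holds.
p = 73: 73 mod 24 = 1 — not in {2, 3, 5, 7, 11, 13, 17, 19, 23}.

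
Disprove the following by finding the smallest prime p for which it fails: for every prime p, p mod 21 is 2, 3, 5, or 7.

A counterexample is any prime p such that the claim fails; we check each in order.
For p = 2, 3, 5, 7 the conclusion holds.
p = 11: 11 mod 21 = 11 — not in {2, 3, 5, 7}.

p = 11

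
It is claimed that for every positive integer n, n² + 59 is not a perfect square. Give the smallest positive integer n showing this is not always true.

For n = 1, 2, 3, 4, …, 26, 27, 28 the conclusion holds.
n = 29: 29² + 59 = 900 = 30², a perfect square.
Hence n = 29 is a counterexample.

n = 29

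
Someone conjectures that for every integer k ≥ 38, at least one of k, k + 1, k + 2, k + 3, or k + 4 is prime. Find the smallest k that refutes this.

k = 48

A counterexample is any integer k ≥ 38 such that k, k + 1, k + 2, k + 3, k + 4 are all composite; we check each in order.
For k = 38, 39, 40, 41, 42, 43, 44, 45, 46, 47 the conclusion holds.
k = 48: 48 = 2 × 24; 49 = 7 × 7; 50 = 2 × 25; 51 = 3 × 17; 52 = 2 × 26 — all composite.
Hence k = 48 is a counterexample.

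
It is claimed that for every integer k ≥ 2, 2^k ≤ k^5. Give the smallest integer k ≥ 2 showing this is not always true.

We need the least integer k ≥ 2 for which 2^k > k^5.
For k = 2, 3, 4, 5, …, 20, 21, 22 the conclusion holds.
k = 23: 2^k = 8388608 and k^5 = 6436343, so 8388608 > 6436343.

k = 23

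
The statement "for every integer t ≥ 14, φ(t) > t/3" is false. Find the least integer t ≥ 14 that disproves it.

The first 4 eligible values, up to t = 17, all satisfy the conclusion.
t = 18: φ(18) = 6 and 18/3 = 6, so φ(18) ≤ 18/3.

t = 18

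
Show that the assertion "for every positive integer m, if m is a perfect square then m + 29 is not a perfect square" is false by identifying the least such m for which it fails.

A counterexample is any positive integer m such that m is a perfect square but m + 29 is a perfect square; we check each in order.
For m = 1, 4, 9, 16, …, 121, 144, 169 the conclusion holds.
m = 196: 196 = 14² and 196 + 29 = 225 = 15².
Hence m = 196 is a counterexample.

m = 196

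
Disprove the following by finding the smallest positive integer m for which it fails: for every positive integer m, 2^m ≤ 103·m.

m = 11

Check each positive integer m in order until 2^m > 103·m.
The first 10 eligible values, up to m = 10, all satisfy the conclusion.
m = 11: 2^m = 2048 and 103·m = 1133, so 2048 > 1133.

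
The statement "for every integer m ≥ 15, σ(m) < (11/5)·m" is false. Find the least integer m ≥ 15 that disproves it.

Check each integer m ≥ 15 in order until the claim fails.
For m = 15, 16, 17, 18, 19, 20, 21, 22, 23 the conclusion holds.
m = 24: σ(24) = 60; 60 ≥ 264/5.
Hence m = 24 is a counterexample.

m = 24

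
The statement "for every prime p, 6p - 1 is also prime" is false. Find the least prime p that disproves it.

p = 11

p = 2: 6p - 1 = 11, prime.
p = 3: 6p - 1 = 17, prime.
p = 5: 6p - 1 = 29, prime.
p = 7: 6p - 1 = 41, prime.
p = 11: 6p - 1 = 65 = 5 × 13, not prime.
Hence p = 11 is a counterexample.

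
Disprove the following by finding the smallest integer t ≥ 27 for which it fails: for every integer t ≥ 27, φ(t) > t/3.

t = 30

We need the least integer t ≥ 27 for which the claim fails.
t = 27: φ(27) = 18 and 27/3 = 9, so φ(27) > 27/3.
t = 28: φ(28) = 12 and 28/3 = 28/3, so φ(28) > 28/3.
t = 29: φ(29) = 28 and 29/3 = 29/3, so φ(29) > 29/3.
t = 30: φ(30) = 8 and 30/3 = 10, so φ(30) ≤ 30/3.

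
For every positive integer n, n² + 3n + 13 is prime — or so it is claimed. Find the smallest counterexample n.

n = 9

A counterexample is any positive integer n such that n² + 3n + 13 is not prime; we check each in order.
The first 8 eligible values, up to n = 8, all satisfy the conclusion.
n = 9: n² + 3n + 13 = 121 = 11 × 11, composite.
So n = 9 is the smallest counterexample.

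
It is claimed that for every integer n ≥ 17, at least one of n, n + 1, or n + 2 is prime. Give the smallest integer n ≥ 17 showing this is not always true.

n = 20

Check each integer n ≥ 17 in order until n, n + 1, n + 2 are all composite.
For n = 17, 18, 19 the conclusion holds.
n = 20: 20 = 2 × 10; 21 = 3 × 7; 22 = 2 × 11 — all composite.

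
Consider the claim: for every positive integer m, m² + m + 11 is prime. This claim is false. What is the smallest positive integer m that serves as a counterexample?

For m = 1, 2, 3, 4, 5, 6, 7, 8, 9 the conclusion holds.
m = 10: m² + m + 11 = 121 = 11 × 11, composite.
Thus m = 10 disproves the claim, and no smaller m works.

m = 10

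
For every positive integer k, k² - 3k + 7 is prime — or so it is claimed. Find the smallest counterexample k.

k = 6

The first 5 eligible values, up to k = 5, all satisfy the conclusion.
k = 6: k² - 3k + 7 = 25 = 5 × 5, composite.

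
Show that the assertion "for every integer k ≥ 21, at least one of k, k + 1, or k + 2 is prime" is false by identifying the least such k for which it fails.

k = 24

For k = 21, 22, 23 the conclusion holds.
k = 24: 24 = 2 × 12; 25 = 5 × 5; 26 = 2 × 13 — all composite.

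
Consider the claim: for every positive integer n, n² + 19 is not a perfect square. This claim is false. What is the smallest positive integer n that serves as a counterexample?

For n = 1, 2, 3, 4, 5, 6, 7, 8 the conclusion holds.
n = 9: 9² + 19 = 100 = 10², a perfect square.

n = 9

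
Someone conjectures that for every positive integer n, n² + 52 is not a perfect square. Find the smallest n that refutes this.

n = 12

For n = 1, 2, 3, 4, …, 9, 10, 11 the conclusion holds.
n = 12: 12² + 52 = 196 = 14², a perfect square.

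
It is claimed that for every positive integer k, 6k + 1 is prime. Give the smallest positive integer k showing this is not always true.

We need the least positive integer k for which 6k + 1 is not prime.
k = 1: 6k + 1 = 7, prime.
k = 2: 6k + 1 = 13, prime.
k = 3: 6k + 1 = 19, prime.
k = 4: 6k + 1 = 25 = 5 × 5, composite.

k = 4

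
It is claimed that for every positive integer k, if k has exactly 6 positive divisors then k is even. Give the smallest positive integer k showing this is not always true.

We need the least positive integer k for which k has exactly 6 positive divisors but k is odd.
k = 12: divisors of 12: 1, 2, 3, 4, 6, 12; 12 is even.
k = 18: divisors of 18: 1, 2, 3, 6, 9, 18; 18 is even.
k = 20: divisors of 20: 1, 2, 4, 5, 10, 20; 20 is even.
k = 28: divisors of 28: 1, 2, 4, 7, 14, 28; 28 is even.
k = 32: divisors of 32: 1, 2, 4, 8, 16, 32; 32 is even.
k = 44: divisors of 44: 1, 2, 4, 11, 22, 44; 44 is even.
k = 45: divisors of 45: 1, 3, 5, 9, 15, 45; 45 is odd.

k = 45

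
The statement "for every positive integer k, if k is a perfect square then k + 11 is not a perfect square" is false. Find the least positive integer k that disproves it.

We need the least positive integer k for which k is a perfect square but k + 11 is a perfect square.
k = 1: 1 + 11 = 12, not a perfect square.
k = 4: 4 + 11 = 15, not a perfect square.
k = 9: 9 + 11 = 20, not a perfect square.
k = 16: 16 + 11 = 27, not a perfect square.
k = 25: 25 = 5² and 25 + 11 = 36 = 6².
Hence k = 25 is a counterexample.

k = 25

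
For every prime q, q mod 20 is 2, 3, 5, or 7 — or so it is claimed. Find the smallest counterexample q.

Check each prime q in order until the claim fails.
q = 2: 2 mod 20 = 2.
q = 3: 3 mod 20 = 3.
q = 5: 5 mod 20 = 5.
q = 7: 7 mod 20 = 7.
q = 11: 11 mod 20 = 11 — not in {2, 3, 5, 7}.
So q = 11 is the smallest counterexample.

q = 11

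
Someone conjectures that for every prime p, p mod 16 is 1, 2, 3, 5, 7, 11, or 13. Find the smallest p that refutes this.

p = 31

Check each prime p in order until the claim fails.
For p = 2, 3, 5, 7, 11, 13, 17, 19, 23, 29 the conclusion holds.
p = 31: 31 mod 16 = 15 — not in {1, 2, 3, 5, 7, 11, 13}.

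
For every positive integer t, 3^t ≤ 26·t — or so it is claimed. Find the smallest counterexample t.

t = 5

We need the least positive integer t for which 3^t > 26·t.
For t = 1, 2, 3, 4 the conclusion holds.
t = 5: 3^t = 243 and 26·t = 130, so 243 > 130.
Thus t = 5 disproves the claim, and no smaller t works.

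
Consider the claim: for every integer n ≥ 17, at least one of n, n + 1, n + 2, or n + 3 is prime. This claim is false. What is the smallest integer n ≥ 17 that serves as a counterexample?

n = 24

A counterexample is any integer n ≥ 17 such that n, n + 1, n + 2, n + 3 are all composite; we check each in order.
n = 17: 17 is prime.
n = 18: 19 is prime.
n = 19: 19 is prime.
n = 20: 23 is prime.
n = 21: 23 is prime.
n = 22: 23 is prime.
n = 23: 23 is prime.
n = 24: 24 = 2 × 12; 25 = 5 × 5; 26 = 2 × 13; 27 = 3 × 9 — all composite.
Hence n = 24 is a counterexample.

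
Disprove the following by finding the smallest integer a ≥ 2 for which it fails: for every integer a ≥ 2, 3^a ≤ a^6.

a = 15

For a = 2, 3, 4, 5, …, 12, 13, 14 the conclusion holds.
a = 15: 3^a = 14348907 and a^6 = 11390625, so 14348907 > 11390625.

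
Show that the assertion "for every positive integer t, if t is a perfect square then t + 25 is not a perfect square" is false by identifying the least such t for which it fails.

A counterexample is any positive integer t such that t is a perfect square but t + 25 is a perfect square; we check each in order.
For t = 1, 4, 9, 16, …, 81, 100, 121 the conclusion holds.
t = 144: 144 = 12² and 144 + 25 = 169 = 13².

t = 144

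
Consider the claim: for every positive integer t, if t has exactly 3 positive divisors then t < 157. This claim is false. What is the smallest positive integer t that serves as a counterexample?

t = 169

Check each positive integer t in order until t has exactly 3 positive divisors but the claim fails.
t = 4: τ(4) = 3; 4 < 157.
t = 9: τ(9) = 3; 9 < 157.
t = 25: τ(25) = 3; 25 < 157.
t = 49: τ(49) = 3; 49 < 157.
t = 121: τ(121) = 3; 121 < 157.
t = 169: τ(169) = 3; 169 ≥ 157.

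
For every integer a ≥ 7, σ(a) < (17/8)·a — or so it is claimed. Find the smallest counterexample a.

a = 12

Check each integer a ≥ 7 in order until the claim fails.
For a = 7, 8, 9, 10, 11 the conclusion holds.
a = 12: σ(12) = 28; 28 ≥ 51/2.
Hence a = 12 is a counterexample.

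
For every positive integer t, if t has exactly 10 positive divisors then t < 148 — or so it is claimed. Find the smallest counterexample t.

A counterexample is any positive integer t such that t has exactly 10 positive divisors but the claim fails; we check each in order.
For t = 48, 80, 112 the conclusion holds.
t = 162: τ(162) = 10; 162 ≥ 148.

t = 162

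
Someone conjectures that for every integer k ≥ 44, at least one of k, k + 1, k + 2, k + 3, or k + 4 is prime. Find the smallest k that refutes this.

A counterexample is any integer k ≥ 44 such that k, k + 1, k + 2, k + 3, k + 4 are all composite; we check each in order.
k = 44: 47 is prime.
k = 45: 47 is prime.
k = 46: 47 is prime.
k = 47: 47 is prime.
k = 48: 48 = 2 × 24; 49 = 7 × 7; 50 = 2 × 25; 51 = 3 × 17; 52 = 2 × 26 — all composite.
Thus k = 48 disproves the claim, and no smaller k works.

k = 48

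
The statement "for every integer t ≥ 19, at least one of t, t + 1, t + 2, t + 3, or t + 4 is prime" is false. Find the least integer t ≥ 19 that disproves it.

The first 5 eligible values, up to t = 23, all satisfy the conclusion.
t = 24: 24 = 2 × 12; 25 = 5 × 5; 26 = 2 × 13; 27 = 3 × 9; 28 = 2 × 14 — all composite.
So t = 24 is the smallest counterexample.

t = 24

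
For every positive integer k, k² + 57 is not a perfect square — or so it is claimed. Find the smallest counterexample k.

We need the least positive integer k for which k² + 57 is a perfect square.
For k = 1, 2, 3, 4, 5, 6, 7 the conclusion holds.
k = 8: 8² + 57 = 121 = 11², a perfect square.
Hence k = 8 is a counterexample.

k = 8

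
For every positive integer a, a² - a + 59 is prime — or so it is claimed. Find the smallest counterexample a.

a = 3

We need the least positive integer a for which a² - a + 59 is not prime.
a = 1: a² - a + 59 = 59, prime.
a = 2: a² - a + 59 = 61, prime.
a = 3: a² - a + 59 = 65 = 5 × 13, composite.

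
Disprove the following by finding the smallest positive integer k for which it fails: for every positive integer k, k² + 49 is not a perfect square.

For k = 1, 2, 3, 4, …, 21, 22, 23 the conclusion holds.
k = 24: 24² + 49 = 625 = 25², a perfect square.

k = 24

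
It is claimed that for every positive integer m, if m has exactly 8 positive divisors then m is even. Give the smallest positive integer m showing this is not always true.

A counterexample is any positive integer m such that m has exactly 8 positive divisors but m is odd; we check each in order.
For m = 24, 30, 40, 42, …, 88, 102, 104 the conclusion holds.
m = 105: divisors of 105: 1, 3, 5, 7, 15, 21, 35, 105; 105 is odd.
Thus m = 105 disproves the claim, and no smaller m works.

m = 105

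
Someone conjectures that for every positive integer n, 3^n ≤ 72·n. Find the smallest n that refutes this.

The first 5 eligible values, up to n = 5, all satisfy the conclusion.
n = 6: 3^n = 729 and 72·n = 432, so 729 > 432.

n = 6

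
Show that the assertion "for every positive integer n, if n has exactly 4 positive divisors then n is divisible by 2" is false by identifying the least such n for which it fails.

Check each positive integer n in order until n has exactly 4 positive divisors but n is not divisible by 2.
n = 6: τ(6) = 4; 6 mod 2 = 0.
n = 8: τ(8) = 4; 8 mod 2 = 0.
n = 10: τ(10) = 4; 10 mod 2 = 0.
n = 14: τ(14) = 4; 14 mod 2 = 0.
n = 15: τ(15) = 4; 15 mod 2 = 1.

n = 15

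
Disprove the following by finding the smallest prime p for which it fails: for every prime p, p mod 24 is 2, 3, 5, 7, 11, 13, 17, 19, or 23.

Check each prime p in order until the claim fails.
For p = 2, 3, 5, 7, …, 61, 67, 71 the conclusion holds.
p = 73: 73 mod 24 = 1 — not in {2, 3, 5, 7, 11, 13, 17, 19, 23}.
Thus p = 73 disproves the claim, and no smaller p works.

p = 73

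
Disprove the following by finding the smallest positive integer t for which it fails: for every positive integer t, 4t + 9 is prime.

For t = 1, 2 the conclusion holds.
t = 3: 4t + 9 = 21 = 3 × 7, composite.
Thus t = 3 disproves the claim, and no smaller t works.

t = 3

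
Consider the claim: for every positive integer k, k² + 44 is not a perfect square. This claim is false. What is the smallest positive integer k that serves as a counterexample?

We need the least positive integer k for which k² + 44 is a perfect square.
The first 9 eligible values, up to k = 9, all satisfy the conclusion.
k = 10: 10² + 44 = 144 = 12², a perfect square.

k = 10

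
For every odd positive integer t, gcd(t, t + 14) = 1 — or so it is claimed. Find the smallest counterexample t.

A counterexample is any odd positive integer t such that gcd(t, t + 14) > 1; we check each in order.
t = 1: gcd(1, 15) = 1.
t = 3: gcd(3, 17) = 1.
t = 5: gcd(5, 19) = 1.
t = 7: gcd(7, 21) = 7.
So t = 7 is the smallest counterexample.

t = 7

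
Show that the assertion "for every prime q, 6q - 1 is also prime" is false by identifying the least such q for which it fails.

Check each prime q in order until 6q - 1 is not prime.
The first 4 eligible values, up to q = 7, all satisfy the conclusion.
q = 11: 6q - 1 = 65 = 5 × 13, not prime.

q = 11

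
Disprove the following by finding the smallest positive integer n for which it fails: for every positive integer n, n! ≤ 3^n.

Check each positive integer n in order until n! > 3^n.
n = 1: n! = 1 and 3^n = 3, so 1 ≤ 3.
n = 2: n! = 2 and 3^n = 9, so 2 ≤ 9.
n = 3: n! = 6 and 3^n = 27, so 6 ≤ 27.
n = 4: n! = 24 and 3^n = 81, so 24 ≤ 81.
n = 5: n! = 120 and 3^n = 243, so 120 ≤ 243.
n = 6: n! = 720 and 3^n = 729, so 720 ≤ 729.
n = 7: n! = 5040 and 3^n = 2187, so 5040 > 2187.
Thus n = 7 disproves the claim, and no smaller n works.

n = 7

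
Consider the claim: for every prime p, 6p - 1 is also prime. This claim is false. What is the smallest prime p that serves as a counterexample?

We need the least prime p for which 6p - 1 is not prime.
The first 4 eligible values, up to p = 7, all satisfy the conclusion.
p = 11: 6p - 1 = 65 = 5 × 13, not prime.
So p = 11 is the smallest counterexample.

p = 11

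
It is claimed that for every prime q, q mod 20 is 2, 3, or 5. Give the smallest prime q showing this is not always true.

Check each prime q in order until the claim fails.
For q = 2, 3, 5 the conclusion holds.
q = 7: 7 mod 20 = 7 — not in {2, 3, 5}.
Hence q = 7 is a counterexample.

q = 7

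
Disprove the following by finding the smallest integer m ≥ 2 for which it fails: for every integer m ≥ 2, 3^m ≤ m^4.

We need the least integer m ≥ 2 for which 3^m > m^4.
For m = 2, 3, 4, 5, 6, 7 the conclusion holds.
m = 8: 3^m = 6561 and m^4 = 4096, so 6561 > 4096.
Hence m = 8 is a counterexample.

m = 8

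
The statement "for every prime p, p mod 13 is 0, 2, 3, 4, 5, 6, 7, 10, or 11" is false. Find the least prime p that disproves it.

For p = 2, 3, 5, 7, …, 37, 41, 43 the conclusion holds.
p = 47: 47 mod 13 = 8 — not in {0, 2, 3, 4, 5, 6, 7, 10, 11}.

p = 47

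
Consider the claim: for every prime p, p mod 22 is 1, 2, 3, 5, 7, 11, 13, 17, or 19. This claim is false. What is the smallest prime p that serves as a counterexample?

p = 31

For p = 2, 3, 5, 7, 11, 13, 17, 19, 23, 29 the conclusion holds.
p = 31: 31 mod 22 = 9 — not in {1, 2, 3, 5, 7, 11, 13, 17, 19}.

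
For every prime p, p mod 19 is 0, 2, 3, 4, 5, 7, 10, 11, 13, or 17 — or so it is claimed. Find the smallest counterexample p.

p = 31

The first 10 eligible values, up to p = 29, all satisfy the conclusion.
p = 31: 31 mod 19 = 12 — not in {0, 2, 3, 4, 5, 7, 10, 11, 13, 17}.
So p = 31 is the smallest counterexample.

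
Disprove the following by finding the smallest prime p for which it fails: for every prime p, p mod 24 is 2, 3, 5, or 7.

p = 11

We need the least prime p for which the claim fails.
The first 4 eligible values, up to p = 7, all satisfy the conclusion.
p = 11: 11 mod 24 = 11 — not in {2, 3, 5, 7}.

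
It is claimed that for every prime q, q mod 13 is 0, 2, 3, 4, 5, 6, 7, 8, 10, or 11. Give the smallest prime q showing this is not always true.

A counterexample is any prime q such that the claim fails; we check each in order.
For q = 2, 3, 5, 7, …, 41, 43, 47 the conclusion holds.
q = 53: 53 mod 13 = 1 — not in {0, 2, 3, 4, 5, 6, 7, 8, 10, 11}.
Hence q = 53 is a counterexample.

q = 53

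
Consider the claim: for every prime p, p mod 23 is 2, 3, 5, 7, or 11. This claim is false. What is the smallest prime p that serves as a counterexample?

The first 5 eligible values, up to p = 11, all satisfy the conclusion.
p = 13: 13 mod 23 = 13 — not in {2, 3, 5, 7, 11}.
So p = 13 is the smallest counterexample.

p = 13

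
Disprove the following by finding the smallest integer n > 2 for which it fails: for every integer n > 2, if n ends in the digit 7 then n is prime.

n = 7: 7 ends in 7 and is prime.
n = 17: 17 ends in 7 and is prime.
n = 27: 27 ends in 7; 27 = 3 × 9, composite.
Thus n = 27 disproves the claim, and no smaller n works.

n = 27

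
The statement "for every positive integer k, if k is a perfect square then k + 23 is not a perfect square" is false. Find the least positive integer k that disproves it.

A counterexample is any positive integer k such that k is a perfect square but k + 23 is a perfect square; we check each in order.
The first 10 eligible values, up to k = 100, all satisfy the conclusion.
k = 121: 121 = 11² and 121 + 23 = 144 = 12².

k = 121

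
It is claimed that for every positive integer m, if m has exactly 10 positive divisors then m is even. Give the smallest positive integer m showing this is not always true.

We need the least positive integer m for which m has exactly 10 positive divisors but m is odd.
For m = 48, 80, 112, 162, 176, 208, 272, 304, 368 the conclusion holds.
m = 405: divisors of 405: 10 divisors; 405 is odd.
So m = 405 is the smallest counterexample.

m = 405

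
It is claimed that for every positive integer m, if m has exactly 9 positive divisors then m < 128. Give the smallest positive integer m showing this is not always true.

m = 196

For m = 36, 100 the conclusion holds.
m = 196: τ(196) = 9; 196 ≥ 128.
So m = 196 is the smallest counterexample.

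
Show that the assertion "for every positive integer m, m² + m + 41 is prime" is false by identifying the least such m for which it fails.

For m = 1, 2, 3, 4, …, 37, 38, 39 the conclusion holds.
m = 40: m² + m + 41 = 1681 = 41 × 41, composite.
Hence m = 40 is a counterexample.

m = 40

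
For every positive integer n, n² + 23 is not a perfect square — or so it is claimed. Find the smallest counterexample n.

Check each positive integer n in order until n² + 23 is a perfect square.
For n = 1, 2, 3, 4, 5, 6, 7, 8, 9, 10 the conclusion holds.
n = 11: 11² + 23 = 144 = 12², a perfect square.

n = 11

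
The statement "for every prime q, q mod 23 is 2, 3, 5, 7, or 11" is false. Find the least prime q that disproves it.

We need the least prime q for which the claim fails.
The first 5 eligible values, up to q = 11, all satisfy the conclusion.
q = 13: 13 mod 23 = 13 — not in {2, 3, 5, 7, 11}.

q = 13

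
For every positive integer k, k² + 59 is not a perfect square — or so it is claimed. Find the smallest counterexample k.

For k = 1, 2, 3, 4, …, 26, 27, 28 the conclusion holds.
k = 29: 29² + 59 = 900 = 30², a perfect square.

k = 29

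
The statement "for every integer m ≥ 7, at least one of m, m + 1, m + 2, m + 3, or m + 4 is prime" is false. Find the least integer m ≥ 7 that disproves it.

We need the least integer m ≥ 7 for which m, m + 1, m + 2, m + 3, m + 4 are all composite.
For m = 7, 8, 9, 10, …, 21, 22, 23 the conclusion holds.
m = 24: 24 = 2 × 12; 25 = 5 × 5; 26 = 2 × 13; 27 = 3 × 9; 28 = 2 × 14 — all composite.
Thus m = 24 disproves the claim, and no smaller m works.

m = 24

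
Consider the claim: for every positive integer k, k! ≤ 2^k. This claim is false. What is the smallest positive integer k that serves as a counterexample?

k = 4

We need the least positive integer k for which k! > 2^k.
For k = 1, 2, 3 the conclusion holds.
k = 4: k! = 24 and 2^k = 16, so 24 > 16.
Thus k = 4 disproves the claim, and no smaller k works.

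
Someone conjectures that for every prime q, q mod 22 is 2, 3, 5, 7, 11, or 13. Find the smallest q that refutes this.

For q = 2, 3, 5, 7, 11, 13 the conclusion holds.
q = 17: 17 mod 22 = 17 — not in {2, 3, 5, 7, 11, 13}.
Hence q = 17 is a counterexample.

q = 17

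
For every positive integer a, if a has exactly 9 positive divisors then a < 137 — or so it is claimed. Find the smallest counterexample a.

For a = 36, 100 the conclusion holds.
a = 196: τ(196) = 9; 196 ≥ 137.

a = 196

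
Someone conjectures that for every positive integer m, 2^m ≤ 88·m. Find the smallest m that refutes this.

m = 10

We need the least positive integer m for which 2^m > 88·m.
The first 9 eligible values, up to m = 9, all satisfy the conclusion.
m = 10: 2^m = 1024 and 88·m = 880, so 1024 > 880.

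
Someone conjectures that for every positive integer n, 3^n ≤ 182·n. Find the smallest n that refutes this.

n = 7

We need the least positive integer n for which 3^n > 182·n.
For n = 1, 2, 3, 4, 5, 6 the conclusion holds.
n = 7: 3^n = 2187 and 182·n = 1274, so 2187 > 1274.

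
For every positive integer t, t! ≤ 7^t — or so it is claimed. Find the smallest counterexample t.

t = 17

A counterexample is any positive integer t such that t! > 7^t; we check each in order.
For t = 1, 2, 3, 4, …, 14, 15, 16 the conclusion holds.
t = 17: t! = 355687428096000 and 7^t = 232630513987207, so 355687428096000 > 232630513987207.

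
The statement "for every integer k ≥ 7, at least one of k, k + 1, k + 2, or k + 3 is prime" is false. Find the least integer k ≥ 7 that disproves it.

k = 24

We need the least integer k ≥ 7 for which k, k + 1, k + 2, k + 3 are all composite.
The first 17 eligible values, up to k = 23, all satisfy the conclusion.
k = 24: 24 = 2 × 12; 25 = 5 × 5; 26 = 2 × 13; 27 = 3 × 9 — all composite.
Thus k = 24 disproves the claim, and no smaller k works.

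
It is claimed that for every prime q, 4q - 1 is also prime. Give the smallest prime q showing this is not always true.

We need the least prime q for which 4q - 1 is not prime.
q = 2: 4q - 1 = 7, prime.
q = 3: 4q - 1 = 11, prime.
q = 5: 4q - 1 = 19, prime.
q = 7: 4q - 1 = 27 = 3 × 9, not prime.
Thus q = 7 disproves the claim, and no smaller q works.

q = 7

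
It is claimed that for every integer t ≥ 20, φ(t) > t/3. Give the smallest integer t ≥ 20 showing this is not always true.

t = 24

A counterexample is any integer t ≥ 20 such that the claim fails; we check each in order.
The first 4 eligible values, up to t = 23, all satisfy the conclusion.
t = 24: φ(24) = 8 and 24/3 = 8, so φ(24) ≤ 24/3.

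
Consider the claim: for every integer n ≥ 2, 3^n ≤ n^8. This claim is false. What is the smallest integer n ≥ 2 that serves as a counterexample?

n = 23

Check each integer n ≥ 2 in order until 3^n > n^8.
The first 21 eligible values, up to n = 22, all satisfy the conclusion.
n = 23: 3^n = 94143178827 and n^8 = 78310985281, so 94143178827 > 78310985281.
So n = 23 is the smallest counterexample.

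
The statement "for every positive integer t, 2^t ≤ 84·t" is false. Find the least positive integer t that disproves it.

For t = 1, 2, 3, 4, 5, 6, 7, 8, 9 the conclusion holds.
t = 10: 2^t = 1024 and 84·t = 840, so 1024 > 840.
Hence t = 10 is a counterexample.

t = 10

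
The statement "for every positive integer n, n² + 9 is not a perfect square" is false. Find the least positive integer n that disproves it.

n = 4

For n = 1, 2, 3 the conclusion holds.
n = 4: 4² + 9 = 25 = 5², a perfect square.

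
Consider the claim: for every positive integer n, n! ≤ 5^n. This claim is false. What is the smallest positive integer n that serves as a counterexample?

n = 12

The first 11 eligible values, up to n = 11, all satisfy the conclusion.
n = 12: n! = 479001600 and 5^n = 244140625, so 479001600 > 244140625.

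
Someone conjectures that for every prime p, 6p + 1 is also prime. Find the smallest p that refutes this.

We need the least prime p for which 6p + 1 is not prime.
The first 7 eligible values, up to p = 17, all satisfy the conclusion.
p = 19: 6p + 1 = 115 = 5 × 23, not prime.
So p = 19 is the smallest counterexample.

p = 19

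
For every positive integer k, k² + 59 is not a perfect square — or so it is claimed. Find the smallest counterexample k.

k = 29

A counterexample is any positive integer k such that k² + 59 is a perfect square; we check each in order.
For k = 1, 2, 3, 4, …, 26, 27, 28 the conclusion holds.
k = 29: 29² + 59 = 900 = 30², a perfect square.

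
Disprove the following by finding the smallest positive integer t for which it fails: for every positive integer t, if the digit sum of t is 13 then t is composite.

t = 49: digit sum 13; 49 is composite.
t = 58: digit sum 13; 58 is composite.
t = 67: digit sum 13; 67 is prime, not composite.

t = 67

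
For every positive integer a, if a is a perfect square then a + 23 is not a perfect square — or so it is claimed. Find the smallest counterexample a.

a = 121

Check each positive integer a in order until a is a perfect square but a + 23 is a perfect square.
The first 10 eligible values, up to a = 100, all satisfy the conclusion.
a = 121: 121 = 11² and 121 + 23 = 144 = 12².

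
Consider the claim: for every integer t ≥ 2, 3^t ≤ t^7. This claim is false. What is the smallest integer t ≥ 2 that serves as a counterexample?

Check each integer t ≥ 2 in order until 3^t > t^7.
For t = 2, 3, 4, 5, …, 16, 17, 18 the conclusion holds.
t = 19: 3^t = 1162261467 and t^7 = 893871739, so 1162261467 > 893871739.
So t = 19 is the smallest counterexample.

t = 19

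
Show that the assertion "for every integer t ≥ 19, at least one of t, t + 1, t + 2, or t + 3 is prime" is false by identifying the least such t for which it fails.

t = 19: 19 is prime.
t = 20: 23 is prime.
t = 21: 23 is prime.
t = 22: 23 is prime.
t = 23: 23 is prime.
t = 24: 24 = 2 × 12; 25 = 5 × 5; 26 = 2 × 13; 27 = 3 × 9 — all composite.
So t = 24 is the smallest counterexample.

t = 24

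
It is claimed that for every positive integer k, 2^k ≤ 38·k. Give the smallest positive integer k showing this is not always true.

k = 9

k = 1: 2^k = 2 and 38·k = 38, so 2 ≤ 38.
k = 2: 2^k = 4 and 38·k = 76, so 4 ≤ 76.
k = 3: 2^k = 8 and 38·k = 114, so 8 ≤ 114.
k = 4: 2^k = 16 and 38·k = 152, so 16 ≤ 152.
k = 5: 2^k = 32 and 38·k = 190, so 32 ≤ 190.
k = 6: 2^k = 64 and 38·k = 228, so 64 ≤ 228.
k = 7: 2^k = 128 and 38·k = 266, so 128 ≤ 266.
k = 8: 2^k = 256 and 38·k = 304, so 256 ≤ 304.
k = 9: 2^k = 512 and 38·k = 342, so 512 > 342.
So k = 9 is the smallest counterexample.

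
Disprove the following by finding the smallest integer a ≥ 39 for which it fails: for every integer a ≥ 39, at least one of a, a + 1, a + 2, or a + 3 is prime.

We need the least integer a ≥ 39 for which a, a + 1, a + 2, a + 3 are all composite.
The first 9 eligible values, up to a = 47, all satisfy the conclusion.
a = 48: 48 = 2 × 24; 49 = 7 × 7; 50 = 2 × 25; 51 = 3 × 17 — all composite.

a = 48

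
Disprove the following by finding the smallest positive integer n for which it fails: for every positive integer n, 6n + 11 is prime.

n = 4

A counterexample is any positive integer n such that 6n + 11 is not prime; we check each in order.
n = 1: 6n + 11 = 17, prime.
n = 2: 6n + 11 = 23, prime.
n = 3: 6n + 11 = 29, prime.
n = 4: 6n + 11 = 35 = 5 × 7, composite.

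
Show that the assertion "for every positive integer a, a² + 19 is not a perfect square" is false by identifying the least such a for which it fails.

a = 9

Check each positive integer a in order until a² + 19 is a perfect square.
a = 1: 1² + 19 = 20, not a perfect square.
a = 2: 2² + 19 = 23, not a perfect square.
a = 3: 3² + 19 = 28, not a perfect square.
a = 4: 4² + 19 = 35, not a perfect square.
a = 5: 5² + 19 = 44, not a perfect square.
a = 6: 6² + 19 = 55, not a perfect square.
a = 7: 7² + 19 = 68, not a perfect square.
a = 8: 8² + 19 = 83, not a perfect square.
a = 9: 9² + 19 = 100 = 10², a perfect square.
Hence a = 9 is a counterexample.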